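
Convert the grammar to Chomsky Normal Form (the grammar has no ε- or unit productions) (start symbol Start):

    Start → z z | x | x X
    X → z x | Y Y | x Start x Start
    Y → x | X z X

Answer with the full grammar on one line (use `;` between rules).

Start → X1 X1 | x | X2 X; X → X1 X2 | Y Y | X2 Y1; Y → x | X Y3; X1 → z; X2 → x; Y1 → Start Y2; Y2 → X2 Start; Y3 → X1 X

Introduce a nonterminal for each terminal appearing in a rule of length ≥ 2: X1 → z, X2 → x.
Binarize each right-hand side of length ≥ 3 by chaining fresh nonterminals (Y1, Y2, …): affected rules were X → X2 Start X2 Start; Y → X X1 X.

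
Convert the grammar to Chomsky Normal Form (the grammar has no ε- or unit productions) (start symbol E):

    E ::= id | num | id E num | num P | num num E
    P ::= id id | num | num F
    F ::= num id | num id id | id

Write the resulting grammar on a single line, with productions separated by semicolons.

Introduce a nonterminal for each terminal appearing in a rule of length ≥ 2: X1 → id, X2 → num.
Binarize each right-hand side of length ≥ 3 by chaining fresh nonterminals (Y1, Y2, …): affected rules were E → X1 E X2; E → X2 X2 E; F → X2 X1 X1.

E ::= id | num | X1 Y1 | X2 P | X2 Y2; P ::= X1 X1 | num | X2 F; F ::= X2 X1 | X2 Y3 | id; X1 ::= id; X2 ::= num; Y1 ::= E X2; Y2 ::= X2 E; Y3 ::= X1 X1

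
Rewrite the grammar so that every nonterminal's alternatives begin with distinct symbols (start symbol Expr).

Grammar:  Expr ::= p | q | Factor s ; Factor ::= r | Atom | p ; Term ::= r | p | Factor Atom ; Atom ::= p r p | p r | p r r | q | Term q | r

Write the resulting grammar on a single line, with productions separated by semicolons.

Atom has alternatives sharing prefix 'p r': factor to Atom → p r Atom1 with Atom1 → p | ε | r.

Expr ::= p | q | Factor s; Factor ::= r | Atom | p; Term ::= r | p | Factor Atom; Atom ::= q | Term q | r | p r Atom1; Atom1 ::= p | ε | r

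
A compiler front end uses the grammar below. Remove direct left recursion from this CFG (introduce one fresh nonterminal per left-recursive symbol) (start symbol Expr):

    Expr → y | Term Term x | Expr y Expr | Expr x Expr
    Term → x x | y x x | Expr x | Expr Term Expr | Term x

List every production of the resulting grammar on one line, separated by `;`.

Expr → y Expr1 | Term Term x Expr1; Term → x x Term1 | y x x Term1 | Expr x Term1 | Expr Term Expr Term1; Expr1 → y Expr Expr1 | x Expr Expr1 | ε; Term1 → x Term1 | ε

Left recursion appears on Expr, Term.
For Expr: α = {y Expr, x Expr}, β = {y, Term Term x}. Rewrite as Expr → β Expr1 and Expr1 → α Expr1 | ε.
For Term: α = {x}, β = {x x, y x x, Expr x, Expr Term Expr}. Rewrite as Term → β Term1 and Term1 → α Term1 | ε.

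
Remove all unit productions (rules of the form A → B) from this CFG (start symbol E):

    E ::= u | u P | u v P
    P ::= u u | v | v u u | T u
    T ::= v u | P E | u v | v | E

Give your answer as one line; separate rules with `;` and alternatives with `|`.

Unit pairs: T ⇒* {E}.
Replace each nonterminal's rules with the union of the non-unit rules of every nonterminal it unit-derives.

E ::= u | u P | u v P; P ::= u u | v | v u u | T u; T ::= u | u P | u v P | v u | P E | u v | v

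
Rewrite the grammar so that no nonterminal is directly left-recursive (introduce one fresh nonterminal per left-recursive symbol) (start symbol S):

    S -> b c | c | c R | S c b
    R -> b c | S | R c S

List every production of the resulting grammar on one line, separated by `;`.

S -> b c S' | c S' | c R S'; R -> b c R' | S R'; S' -> c b S' | ε; R' -> c S R' | ε

Directly left-recursive nonterminals: S, R.
For S: α = {c b}, β = {b c, c, c R}. Rewrite as S → β S' and S' → α S' | ε.
For R: α = {c S}, β = {b c, S}. Rewrite as R → β R' and R' → α R' | ε.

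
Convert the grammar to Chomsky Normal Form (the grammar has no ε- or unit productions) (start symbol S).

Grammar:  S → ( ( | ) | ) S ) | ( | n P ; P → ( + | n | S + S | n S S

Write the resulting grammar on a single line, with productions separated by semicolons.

Introduce a nonterminal for each terminal appearing in a rule of length ≥ 2: X1 → (, X2 → ), X3 → n, X4 → +.
Binarize each right-hand side of length ≥ 3 by chaining fresh nonterminals (Y1, Y2, …): affected rules were S → X2 S X2; P → S X4 S; P → X3 S S.

S → X1 X1 | ) | X2 Y1 | ( | X3 P; P → X1 X4 | n | S Y2 | X3 Y3; X1 → (; X2 → ); X3 → n; X4 → +; Y1 → S X2; Y2 → X4 S; Y3 → S S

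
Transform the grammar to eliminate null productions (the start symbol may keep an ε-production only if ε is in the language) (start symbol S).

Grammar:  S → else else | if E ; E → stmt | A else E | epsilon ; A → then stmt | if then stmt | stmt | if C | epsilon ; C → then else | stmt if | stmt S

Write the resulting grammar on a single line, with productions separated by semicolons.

S → else else | if E | if; E → stmt | A else E | A else | else E | else; A → then stmt | if then stmt | stmt | if C; C → then else | stmt if | stmt S

Nullable set = {A, E}.
ε ∉ L(G), so no ε-production is kept.
For each production, add variants omitting each subset of nullable occurrences: S → if E gives if E | if. E → A else E gives A else E | A else | else E | else.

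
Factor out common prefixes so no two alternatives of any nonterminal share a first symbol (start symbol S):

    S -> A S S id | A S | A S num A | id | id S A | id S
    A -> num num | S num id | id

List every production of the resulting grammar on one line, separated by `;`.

S has alternatives sharing prefix 'A S': factor to S → A S S' with S' → S id | ε | num A.
S has alternatives sharing prefix 'id': factor to S → id S'' with S'' → ε | S A | S.
S'' has alternatives sharing prefix 'S': factor to S'' → S S''' with S''' → A | ε.

S -> A S S' | id S''; A -> num num | S num id | id; S' -> S id | ε | num A; S'' -> ε | S S'''; S''' -> A | ε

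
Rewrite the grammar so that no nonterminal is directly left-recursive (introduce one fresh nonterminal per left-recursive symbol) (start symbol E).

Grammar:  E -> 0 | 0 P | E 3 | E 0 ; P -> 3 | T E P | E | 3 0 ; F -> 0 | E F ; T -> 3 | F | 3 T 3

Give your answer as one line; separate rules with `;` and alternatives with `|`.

E -> 0 E' | 0 P E'; P -> 3 | T E P | E | 3 0; F -> 0 | E F; T -> 3 | F | 3 T 3; E' -> 3 E' | 0 E' | ε

E is directly left-recursive.
For E: α = {3, 0}, β = {0, 0 P}. Rewrite as E → β E' and E' → α E' | ε.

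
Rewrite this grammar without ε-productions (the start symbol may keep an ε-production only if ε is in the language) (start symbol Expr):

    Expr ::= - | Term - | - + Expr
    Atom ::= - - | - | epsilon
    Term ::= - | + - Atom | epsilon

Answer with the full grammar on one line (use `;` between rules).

The nullable symbols are {Atom, Term}.
ε ∉ L(G), so no ε-production is kept.
Expand every rule over subsets of its nullable positions: Term → + - Atom gives + - Atom | + -.

Expr ::= - | Term - | - + Expr; Atom ::= - - | -; Term ::= - | + - Atom | + -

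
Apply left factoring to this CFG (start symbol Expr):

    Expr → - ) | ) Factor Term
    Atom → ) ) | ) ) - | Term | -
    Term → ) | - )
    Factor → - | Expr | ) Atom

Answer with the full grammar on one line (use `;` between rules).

Expr → - ) | ) Factor Term; Atom → Term | - | ) ) Atom1; Term → ) | - ); Factor → - | Expr | ) Atom; Atom1 → eps | -

Atom has alternatives sharing prefix ') )': factor to Atom → ) ) Atom1 with Atom1 → ε | -.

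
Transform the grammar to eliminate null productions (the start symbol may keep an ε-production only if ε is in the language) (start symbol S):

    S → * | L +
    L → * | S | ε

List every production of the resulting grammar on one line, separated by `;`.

S → * | L + | +; L → * | S

Nullable nonterminals: {L}.
ε ∉ L(G), so no ε-production is kept.
Add the nullable-subset variants: S → L + gives L + | +.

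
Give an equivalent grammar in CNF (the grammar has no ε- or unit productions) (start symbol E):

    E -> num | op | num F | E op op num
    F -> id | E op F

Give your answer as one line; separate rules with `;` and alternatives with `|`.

E -> num | op | X1 F | E Y1; F -> id | E Y3; X1 -> num; X2 -> op; Y1 -> X2 Y2; Y2 -> X2 X1; Y3 -> X2 F

Introduce a nonterminal for each terminal appearing in a rule of length ≥ 2: X1 → num, X2 → op.
Binarize each right-hand side of length ≥ 3 by chaining fresh nonterminals (Y1, Y2, …): affected rules were E → E X2 X2 X1; F → E X2 F.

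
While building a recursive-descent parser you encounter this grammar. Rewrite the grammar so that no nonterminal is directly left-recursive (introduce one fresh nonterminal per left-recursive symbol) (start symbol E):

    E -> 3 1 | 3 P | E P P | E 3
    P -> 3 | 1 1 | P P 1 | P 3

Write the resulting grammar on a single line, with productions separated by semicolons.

E, P are directly left-recursive.
For E: α = {P P, 3}, β = {3 1, 3 P}. Rewrite as E → β E' and E' → α E' | ε.
For P: α = {P 1, 3}, β = {3, 1 1}. Rewrite as P → β P' and P' → α P' | ε.

E -> 3 1 E' | 3 P E'; P -> 3 P' | 1 1 P'; E' -> P P E' | 3 E' | ε; P' -> P 1 P' | 3 P' | ε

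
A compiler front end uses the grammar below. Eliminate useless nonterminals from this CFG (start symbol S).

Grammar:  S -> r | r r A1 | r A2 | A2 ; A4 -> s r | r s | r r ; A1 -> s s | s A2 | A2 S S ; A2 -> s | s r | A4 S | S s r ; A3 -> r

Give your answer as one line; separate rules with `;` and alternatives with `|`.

S -> r | r r A1 | r A2 | A2; A4 -> s r | r s | r r; A1 -> s s | s A2 | A2 S S; A2 -> s | s r | A4 S | S s r

Generating nonterminals: {A1, A2, A3, A4, S}.
Reachable from S after that: {A1, A2, A4, S}.
Removed useless symbols: {A3} and every production mentioning them.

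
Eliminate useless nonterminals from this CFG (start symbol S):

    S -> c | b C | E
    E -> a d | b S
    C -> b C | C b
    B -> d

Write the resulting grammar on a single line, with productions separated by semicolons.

Generating nonterminals: {B, E, S}.
Reachable from S after that: {E, S}.
Removed useless symbols: {B, C} and every production mentioning them.

S -> c | E; E -> a d | b S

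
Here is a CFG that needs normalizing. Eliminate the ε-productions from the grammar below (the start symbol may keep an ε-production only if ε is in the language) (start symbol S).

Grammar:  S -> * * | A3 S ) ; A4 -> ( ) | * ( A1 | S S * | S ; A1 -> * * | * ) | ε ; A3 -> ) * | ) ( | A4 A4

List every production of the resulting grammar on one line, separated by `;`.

S -> * * | A3 S ); A4 -> ( ) | * ( A1 | * ( | S S * | S; A1 -> * * | * ); A3 -> ) * | ) ( | A4 A4

Nullable nonterminals: {A1}.
ε ∉ L(G), so no ε-production is kept.
Add the nullable-subset variants: A4 → * ( A1 gives * ( A1 | * (.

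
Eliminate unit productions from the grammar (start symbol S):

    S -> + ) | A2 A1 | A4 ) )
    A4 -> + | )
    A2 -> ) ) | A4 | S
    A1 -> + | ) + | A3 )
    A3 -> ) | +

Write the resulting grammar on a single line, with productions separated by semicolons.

S -> + ) | A2 A1 | A4 ) ); A4 -> + | ); A2 -> + | ) | ) ) | + ) | A2 A1 | A4 ) ); A1 -> + | ) + | A3 ); A3 -> ) | +

Unit pairs: A2 ⇒* {A4, S}.
Replace each nonterminal's rules with the union of the non-unit rules of every nonterminal it unit-derives.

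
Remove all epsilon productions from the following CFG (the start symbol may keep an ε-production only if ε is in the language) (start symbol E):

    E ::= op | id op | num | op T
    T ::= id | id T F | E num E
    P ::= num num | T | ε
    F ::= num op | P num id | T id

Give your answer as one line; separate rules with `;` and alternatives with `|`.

E ::= op | id op | num | op T; T ::= id | id T F | E num E; P ::= num num | T; F ::= num op | P num id | num id | T id

The nullable symbols are {P}.
ε ∉ L(G), so no ε-production is kept.
For each production, add variants omitting each subset of nullable occurrences: F → P num id gives P num id | num id.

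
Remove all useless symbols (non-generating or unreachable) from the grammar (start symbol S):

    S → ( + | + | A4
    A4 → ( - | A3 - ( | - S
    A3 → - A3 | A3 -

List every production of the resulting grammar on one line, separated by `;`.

Generating nonterminals: {A4, S}.
Reachable from S after that: {A4, S}.
Removed useless symbols: {A3} and every production mentioning them.

S → ( + | + | A4; A4 → ( - | - S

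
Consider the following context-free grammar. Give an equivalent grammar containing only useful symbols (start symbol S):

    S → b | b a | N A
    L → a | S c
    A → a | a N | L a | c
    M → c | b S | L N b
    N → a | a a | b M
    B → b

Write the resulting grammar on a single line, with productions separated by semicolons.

Generating nonterminals: {A, B, L, M, N, S}.
Reachable from S after that: {A, L, M, N, S}.
Removed useless symbols: {B} and every production mentioning them.

S → b | b a | N A; L → a | S c; A → a | a N | L a | c; M → c | b S | L N b; N → a | a a | b M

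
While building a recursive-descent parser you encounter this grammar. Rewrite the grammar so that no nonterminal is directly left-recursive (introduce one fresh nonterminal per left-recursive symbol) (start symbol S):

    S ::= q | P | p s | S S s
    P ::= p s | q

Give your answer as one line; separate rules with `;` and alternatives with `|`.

S ::= q S' | P S' | p s S'; P ::= p s | q; S' ::= S s S' | ε

Left recursion appears on S.
For S: α = {S s}, β = {q, P, p s}. Rewrite as S → β S' and S' → α S' | ε.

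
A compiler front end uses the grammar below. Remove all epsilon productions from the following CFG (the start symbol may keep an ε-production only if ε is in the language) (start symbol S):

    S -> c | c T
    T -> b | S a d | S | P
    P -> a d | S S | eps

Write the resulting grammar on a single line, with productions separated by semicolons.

S -> c | c T; T -> b | S a d | S | P; P -> a d | S S

Nullable nonterminals: {P, T}.
ε ∉ L(G), so no ε-production is kept.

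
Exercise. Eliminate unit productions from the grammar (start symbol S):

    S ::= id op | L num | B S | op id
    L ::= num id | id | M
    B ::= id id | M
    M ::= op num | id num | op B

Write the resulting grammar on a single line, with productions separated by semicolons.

S ::= id op | L num | B S | op id; L ::= num id | id | op num | id num | op B; B ::= id id | op num | id num | op B; M ::= op num | id num | op B

Unit pairs: B ⇒* {M}; L ⇒* {M}.
For every A with A ⇒* B via unit rules, add B's non-unit alternatives to A; then delete every rule of the form X → Y.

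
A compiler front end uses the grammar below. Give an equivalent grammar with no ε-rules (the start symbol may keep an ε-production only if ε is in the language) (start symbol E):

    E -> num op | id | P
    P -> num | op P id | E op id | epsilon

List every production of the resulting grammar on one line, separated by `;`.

E -> num op | id | P | ε; P -> num | op P id | op id | E op id

The nullable symbols are {E, P}.
ε ∈ L(G) since E is nullable, so keep E → ε.
Expand every rule over subsets of its nullable positions: P → op P id gives op P id | op id.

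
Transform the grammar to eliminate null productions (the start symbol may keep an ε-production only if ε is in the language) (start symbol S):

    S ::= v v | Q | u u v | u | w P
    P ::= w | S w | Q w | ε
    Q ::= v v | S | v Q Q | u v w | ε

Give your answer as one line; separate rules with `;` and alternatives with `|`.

Nullable nonterminals: {P, Q, S}.
ε ∈ L(G) since S is nullable, so keep S → ε.
Add the nullable-subset variants: S → w P gives w P | w. Q → v Q Q gives v Q Q | v Q | v.

S ::= v v | Q | u u v | u | w P | w | ε; P ::= w | S w | Q w; Q ::= v v | S | v Q Q | v Q | v | u v w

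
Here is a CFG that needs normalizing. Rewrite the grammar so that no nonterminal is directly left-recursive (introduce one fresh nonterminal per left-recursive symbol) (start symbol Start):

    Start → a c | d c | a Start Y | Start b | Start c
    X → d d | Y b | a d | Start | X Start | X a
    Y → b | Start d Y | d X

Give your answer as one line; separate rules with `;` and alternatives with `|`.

Left recursion appears on Start, X.
For Start: α = {b, c}, β = {a c, d c, a Start Y}. Rewrite as Start → β Start1 and Start1 → α Start1 | ε.
For X: α = {Start, a}, β = {d d, Y b, a d, Start}. Rewrite as X → β X1 and X1 → α X1 | ε.

Start → a c Start1 | d c Start1 | a Start Y Start1; X → d d X1 | Y b X1 | a d X1 | Start X1; Y → b | Start d Y | d X; Start1 → b Start1 | c Start1 | epsilon; X1 → Start X1 | a X1 | epsilon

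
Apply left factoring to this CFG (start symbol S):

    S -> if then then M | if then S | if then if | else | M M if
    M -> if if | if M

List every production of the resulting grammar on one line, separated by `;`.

S -> else | M M if | if then S'; M -> if M'; S' -> then M | S | if; M' -> if | M

S has alternatives sharing prefix 'if then': factor to S → if then S' with S' → then M | S | if.
M has alternatives sharing prefix 'if': factor to M → if M' with M' → if | M.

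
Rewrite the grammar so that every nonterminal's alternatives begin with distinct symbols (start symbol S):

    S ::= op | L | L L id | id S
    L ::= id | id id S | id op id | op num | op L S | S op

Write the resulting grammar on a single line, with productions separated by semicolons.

S ::= op | id S | L S'; L ::= S op | id L' | op L''; S' ::= epsilon | L id; L' ::= epsilon | id S | op id; L'' ::= num | L S

S has alternatives sharing prefix 'L': factor to S → L S' with S' → ε | L id.
L has alternatives sharing prefix 'id': factor to L → id L' with L' → ε | id S | op id.
L has alternatives sharing prefix 'op': factor to L → op L'' with L'' → num | L S.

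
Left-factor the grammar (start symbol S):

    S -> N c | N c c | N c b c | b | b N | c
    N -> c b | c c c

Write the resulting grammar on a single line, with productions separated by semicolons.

S has alternatives sharing prefix 'N c': factor to S → N c S' with S' → ε | c | b c.
S has alternatives sharing prefix 'b': factor to S → b S'' with S'' → ε | N.
N has alternatives sharing prefix 'c': factor to N → c N' with N' → b | c c.

S -> c | N c S' | b S''; N -> c N'; S' -> ε | c | b c; S'' -> ε | N; N' -> b | c c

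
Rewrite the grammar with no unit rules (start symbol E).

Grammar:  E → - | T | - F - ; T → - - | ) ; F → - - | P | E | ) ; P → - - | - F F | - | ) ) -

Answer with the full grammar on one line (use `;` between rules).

E → - | - F - | - - | ); T → - - | ); F → - | - F - | - - | ) | - F F | ) ) -; P → - - | - F F | - | ) ) -

Unit pairs: E ⇒* {T}; F ⇒* {E, P, T}.
Replace each nonterminal's rules with the union of the non-unit rules of every nonterminal it unit-derives.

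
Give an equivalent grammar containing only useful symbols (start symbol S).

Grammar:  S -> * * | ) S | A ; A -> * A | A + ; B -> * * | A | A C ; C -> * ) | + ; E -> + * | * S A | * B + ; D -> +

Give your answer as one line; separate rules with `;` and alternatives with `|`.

Generating nonterminals: {B, C, D, E, S}.
Reachable from S after that: {S}.
Removed useless symbols: {A, B, C, D, E} and every production mentioning them.

S -> * * | ) S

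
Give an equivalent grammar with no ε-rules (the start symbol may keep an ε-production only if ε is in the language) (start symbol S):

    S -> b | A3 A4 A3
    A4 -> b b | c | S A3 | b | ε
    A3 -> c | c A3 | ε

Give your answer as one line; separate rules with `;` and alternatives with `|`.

S -> b | A3 A4 A3 | A3 A4 | A3 A3 | A3 | A4 A3 | A4 | ε; A4 -> b b | c | S A3 | S | A3 | b; A3 -> c | c A3

The nullable symbols are {A3, A4, S}.
ε ∈ L(G) since S is nullable, so keep S → ε.
Add the nullable-subset variants: S → A3 A4 A3 gives A3 A4 A3 | A3 A4 | A3 A3 | A3 | A4 A3 | A4. A4 → S A3 gives S A3 | S | A3.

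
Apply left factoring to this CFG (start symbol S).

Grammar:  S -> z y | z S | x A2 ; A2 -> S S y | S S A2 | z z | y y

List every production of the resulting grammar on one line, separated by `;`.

S -> x A2 | z S'; A2 -> z z | y y | S S A2'; S' -> y | S; A2' -> y | A2

S has alternatives sharing prefix 'z': factor to S → z S' with S' → y | S.
A2 has alternatives sharing prefix 'S S': factor to A2 → S S A2' with A2' → y | A2.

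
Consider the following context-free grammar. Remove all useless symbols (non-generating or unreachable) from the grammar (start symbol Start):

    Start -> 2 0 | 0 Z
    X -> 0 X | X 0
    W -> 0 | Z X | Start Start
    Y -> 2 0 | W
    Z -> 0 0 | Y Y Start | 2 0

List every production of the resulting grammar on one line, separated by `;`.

Generating nonterminals: {Start, W, Y, Z}.
Reachable from Start after that: {Start, W, Y, Z}.
Removed useless symbols: {X} and every production mentioning them.

Start -> 2 0 | 0 Z; W -> 0 | Start Start; Y -> 2 0 | W; Z -> 0 0 | Y Y Start | 2 0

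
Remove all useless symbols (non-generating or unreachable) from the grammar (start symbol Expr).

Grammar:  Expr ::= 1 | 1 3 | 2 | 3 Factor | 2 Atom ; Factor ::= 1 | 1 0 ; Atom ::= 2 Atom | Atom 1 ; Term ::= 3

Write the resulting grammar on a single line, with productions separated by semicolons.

Generating nonterminals: {Expr, Factor, Term}.
Reachable from Expr after that: {Expr, Factor}.
Removed useless symbols: {Atom, Term} and every production mentioning them.

Expr ::= 1 | 1 3 | 2 | 3 Factor; Factor ::= 1 | 1 0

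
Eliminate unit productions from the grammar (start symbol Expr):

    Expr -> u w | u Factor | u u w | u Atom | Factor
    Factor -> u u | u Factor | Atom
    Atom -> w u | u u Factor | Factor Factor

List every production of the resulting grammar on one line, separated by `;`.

Expr -> w u | u u Factor | Factor Factor | u u | u Factor | u w | u u w | u Atom; Factor -> w u | u u Factor | Factor Factor | u u | u Factor; Atom -> w u | u u Factor | Factor Factor

Unit pairs: Expr ⇒* {Atom, Factor}; Factor ⇒* {Atom}.
For each unit pair (A, B), copy every non-unit production of B to A, then drop all unit productions.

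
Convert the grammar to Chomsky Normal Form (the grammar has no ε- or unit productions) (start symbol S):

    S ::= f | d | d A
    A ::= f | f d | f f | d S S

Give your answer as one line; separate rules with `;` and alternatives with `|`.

Introduce a nonterminal for each terminal appearing in a rule of length ≥ 2: X1 → d, X2 → f.
Binarize each right-hand side of length ≥ 3 by chaining fresh nonterminals (Y1, Y2, …): affected rules were A → X1 S S.

S ::= f | d | X1 A; A ::= f | X2 X1 | X2 X2 | X1 Y1; X1 ::= d; X2 ::= f; Y1 ::= S S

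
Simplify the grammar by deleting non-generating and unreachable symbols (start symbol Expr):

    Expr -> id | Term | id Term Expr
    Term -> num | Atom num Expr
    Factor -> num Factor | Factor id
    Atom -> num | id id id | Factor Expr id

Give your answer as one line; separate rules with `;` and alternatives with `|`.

Expr -> id | Term | id Term Expr; Term -> num | Atom num Expr; Atom -> num | id id id

Generating nonterminals: {Atom, Expr, Term}.
Reachable from Expr after that: {Atom, Expr, Term}.
Removed useless symbols: {Factor} and every production mentioning them.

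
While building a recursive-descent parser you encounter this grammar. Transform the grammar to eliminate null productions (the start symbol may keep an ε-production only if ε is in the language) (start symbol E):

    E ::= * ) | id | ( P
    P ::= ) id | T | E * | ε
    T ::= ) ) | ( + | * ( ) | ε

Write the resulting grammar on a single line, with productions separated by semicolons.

Nullable nonterminals: {P, T}.
ε ∉ L(G), so no ε-production is kept.
For each production, add variants omitting each subset of nullable occurrences: E → ( P gives ( P | (.

E ::= * ) | id | ( P | (; P ::= ) id | T | E *; T ::= ) ) | ( + | * ( )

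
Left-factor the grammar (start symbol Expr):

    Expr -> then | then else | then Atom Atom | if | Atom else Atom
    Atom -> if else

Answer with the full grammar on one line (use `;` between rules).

Expr has alternatives sharing prefix 'then': factor to Expr → then Expr1 with Expr1 → ε | else | Atom Atom.

Expr -> if | Atom else Atom | then Expr1; Atom -> if else; Expr1 -> epsilon | else | Atom Atom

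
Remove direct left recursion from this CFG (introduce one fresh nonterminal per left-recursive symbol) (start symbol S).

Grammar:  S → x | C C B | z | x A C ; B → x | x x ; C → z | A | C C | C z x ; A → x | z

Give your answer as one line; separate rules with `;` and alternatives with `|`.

S → x | C C B | z | x A C; B → x | x x; C → z C' | A C'; A → x | z; C' → C C' | z x C' | epsilon

Left recursion appears on C.
For C: α = {C, z x}, β = {z, A}. Rewrite as C → β C' and C' → α C' | ε.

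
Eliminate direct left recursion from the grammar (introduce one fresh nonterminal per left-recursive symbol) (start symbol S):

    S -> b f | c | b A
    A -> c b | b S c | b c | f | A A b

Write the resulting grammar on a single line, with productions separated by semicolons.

S -> b f | c | b A; A -> c b A' | b S c A' | b c A' | f A'; A' -> A b A' | ε

Directly left-recursive nonterminal: A.
For A: α = {A b}, β = {c b, b S c, b c, f}. Rewrite as A → β A' and A' → α A' | ε.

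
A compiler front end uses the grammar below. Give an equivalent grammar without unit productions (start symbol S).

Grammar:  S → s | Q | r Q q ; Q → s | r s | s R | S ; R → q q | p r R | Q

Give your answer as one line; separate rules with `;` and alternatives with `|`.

Unit pairs: Q ⇒* {S}; R ⇒* {Q, S}; S ⇒* {Q}.
For each unit pair (A, B), copy every non-unit production of B to A, then drop all unit productions.

S → s | r Q q | r s | s R; Q → s | r Q q | r s | s R; R → s | r s | s R | r Q q | q q | p r R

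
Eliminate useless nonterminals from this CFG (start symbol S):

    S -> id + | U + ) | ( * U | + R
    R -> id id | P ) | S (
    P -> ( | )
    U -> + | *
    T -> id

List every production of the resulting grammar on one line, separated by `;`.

Generating nonterminals: {P, R, S, T, U}.
Reachable from S after that: {P, R, S, U}.
Removed useless symbols: {T} and every production mentioning them.

S -> id + | U + ) | ( * U | + R; R -> id id | P ) | S (; P -> ( | ); U -> + | *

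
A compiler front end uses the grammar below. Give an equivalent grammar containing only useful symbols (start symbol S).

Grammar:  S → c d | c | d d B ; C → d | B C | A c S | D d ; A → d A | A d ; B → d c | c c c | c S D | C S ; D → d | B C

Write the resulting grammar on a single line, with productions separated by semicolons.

S → c d | c | d d B; C → d | B C | D d; B → d c | c c c | c S D | C S; D → d | B C

Generating nonterminals: {B, C, D, S}.
Reachable from S after that: {B, C, D, S}.
Removed useless symbols: {A} and every production mentioning them.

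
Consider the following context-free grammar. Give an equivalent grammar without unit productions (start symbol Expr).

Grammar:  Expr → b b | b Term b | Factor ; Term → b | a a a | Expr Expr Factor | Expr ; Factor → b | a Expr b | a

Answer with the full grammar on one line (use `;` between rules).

Unit pairs: Expr ⇒* {Factor}; Term ⇒* {Expr, Factor}.
For each unit pair (A, B), copy every non-unit production of B to A, then drop all unit productions.

Expr → b | a Expr b | a | b b | b Term b; Term → b | a a a | Expr Expr Factor | a Expr b | a | b b | b Term b; Factor → b | a Expr b | a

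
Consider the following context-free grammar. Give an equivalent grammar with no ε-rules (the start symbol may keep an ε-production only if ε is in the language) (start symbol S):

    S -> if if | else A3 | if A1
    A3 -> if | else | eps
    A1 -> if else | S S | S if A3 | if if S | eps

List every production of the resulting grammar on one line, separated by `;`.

Nullable set = {A1, A3}.
ε ∉ L(G), so no ε-production is kept.
Expand every rule over subsets of its nullable positions: S → else A3 gives else A3 | else. S → if A1 gives if A1 | if. A1 → S if A3 gives S if A3 | S if.

S -> if if | else A3 | else | if A1 | if; A3 -> if | else; A1 -> if else | S S | S if A3 | S if | if if S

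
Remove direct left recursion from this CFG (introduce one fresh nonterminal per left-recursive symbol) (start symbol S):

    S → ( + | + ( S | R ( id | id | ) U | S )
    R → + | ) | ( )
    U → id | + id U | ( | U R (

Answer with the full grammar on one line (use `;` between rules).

Directly left-recursive nonterminals: S, U.
For S: α = {)}, β = {( +, + ( S, R ( id, id, ) U}. Rewrite as S → β S' and S' → α S' | ε.
For U: α = {R (}, β = {id, + id U, (}. Rewrite as U → β U' and U' → α U' | ε.

S → ( + S' | + ( S S' | R ( id S' | id S' | ) U S'; R → + | ) | ( ); U → id U' | + id U U' | ( U'; S' → ) S' | ε; U' → R ( U' | ε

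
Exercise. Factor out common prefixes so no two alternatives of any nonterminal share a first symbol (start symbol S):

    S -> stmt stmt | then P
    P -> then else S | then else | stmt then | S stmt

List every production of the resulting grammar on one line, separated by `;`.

P has alternatives sharing prefix 'then else': factor to P → then else P' with P' → S | ε.

S -> stmt stmt | then P; P -> stmt then | S stmt | then else P'; P' -> S | ε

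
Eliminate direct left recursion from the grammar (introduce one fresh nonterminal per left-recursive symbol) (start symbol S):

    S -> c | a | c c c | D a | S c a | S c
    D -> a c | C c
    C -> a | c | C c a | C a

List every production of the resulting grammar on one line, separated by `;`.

S, C are directly left-recursive.
For S: α = {c a, c}, β = {c, a, c c c, D a}. Rewrite as S → β S' and S' → α S' | ε.
For C: α = {c a, a}, β = {a, c}. Rewrite as C → β C' and C' → α C' | ε.

S -> c S' | a S' | c c c S' | D a S'; D -> a c | C c; C -> a C' | c C'; S' -> c a S' | c S' | eps; C' -> c a C' | a C' | eps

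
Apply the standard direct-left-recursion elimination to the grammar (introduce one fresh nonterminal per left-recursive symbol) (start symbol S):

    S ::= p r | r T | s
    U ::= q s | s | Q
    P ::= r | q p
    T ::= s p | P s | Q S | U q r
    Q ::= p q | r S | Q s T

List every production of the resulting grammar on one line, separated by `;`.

S ::= p r | r T | s; U ::= q s | s | Q; P ::= r | q p; T ::= s p | P s | Q S | U q r; Q ::= p q Q' | r S Q'; Q' ::= s T Q' | ε

Directly left-recursive nonterminal: Q.
For Q: α = {s T}, β = {p q, r S}. Rewrite as Q → β Q' and Q' → α Q' | ε.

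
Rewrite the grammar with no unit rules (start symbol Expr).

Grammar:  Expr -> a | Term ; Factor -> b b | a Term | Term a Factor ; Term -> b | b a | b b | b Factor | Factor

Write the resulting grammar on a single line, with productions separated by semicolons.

Expr -> b | b a | b b | b Factor | a Term | Term a Factor | a; Factor -> b b | a Term | Term a Factor; Term -> b | b a | b b | b Factor | a Term | Term a Factor

Unit pairs: Expr ⇒* {Factor, Term}; Term ⇒* {Factor}.
For each unit pair (A, B), copy every non-unit production of B to A, then drop all unit productions.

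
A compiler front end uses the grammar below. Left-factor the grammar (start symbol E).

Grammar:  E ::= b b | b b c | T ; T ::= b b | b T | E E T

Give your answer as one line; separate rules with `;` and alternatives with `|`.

E ::= T | b b E'; T ::= E E T | b T'; E' ::= ε | c; T' ::= b | T

E has alternatives sharing prefix 'b b': factor to E → b b E' with E' → ε | c.
T has alternatives sharing prefix 'b': factor to T → b T' with T' → b | T.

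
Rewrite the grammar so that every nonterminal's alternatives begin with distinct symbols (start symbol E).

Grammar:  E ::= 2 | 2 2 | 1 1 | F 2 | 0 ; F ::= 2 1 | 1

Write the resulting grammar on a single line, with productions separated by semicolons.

E has alternatives sharing prefix '2': factor to E → 2 E' with E' → ε | 2.

E ::= 1 1 | F 2 | 0 | 2 E'; F ::= 2 1 | 1; E' ::= ε | 2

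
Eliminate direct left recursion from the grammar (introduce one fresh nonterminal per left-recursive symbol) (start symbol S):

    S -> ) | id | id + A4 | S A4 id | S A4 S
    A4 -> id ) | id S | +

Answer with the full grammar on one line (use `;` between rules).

S -> ) S' | id S' | id + A4 S'; A4 -> id ) | id S | +; S' -> A4 id S' | A4 S S' | ε

S is directly left-recursive.
For S: α = {A4 id, A4 S}, β = {), id, id + A4}. Rewrite as S → β S' and S' → α S' | ε.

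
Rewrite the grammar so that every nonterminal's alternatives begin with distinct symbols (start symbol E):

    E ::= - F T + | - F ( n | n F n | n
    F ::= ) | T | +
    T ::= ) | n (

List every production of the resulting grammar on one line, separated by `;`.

E has alternatives sharing prefix '- F': factor to E → - F E' with E' → T + | ( n.
E has alternatives sharing prefix 'n': factor to E → n E'' with E'' → F n | ε.

E ::= - F E' | n E''; F ::= ) | T | +; T ::= ) | n (; E' ::= T + | ( n; E'' ::= F n | ε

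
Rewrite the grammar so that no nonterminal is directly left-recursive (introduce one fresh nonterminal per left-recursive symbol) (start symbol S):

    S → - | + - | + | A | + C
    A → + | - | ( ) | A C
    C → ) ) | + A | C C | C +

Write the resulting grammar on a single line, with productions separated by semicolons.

Directly left-recursive nonterminals: A, C.
For A: α = {C}, β = {+, -, ( )}. Rewrite as A → β A' and A' → α A' | ε.
For C: α = {C, +}, β = {) ), + A}. Rewrite as C → β C' and C' → α C' | ε.

S → - | + - | + | A | + C; A → + A' | - A' | ( ) A'; C → ) ) C' | + A C'; A' → C A' | ε; C' → C C' | + C' | ε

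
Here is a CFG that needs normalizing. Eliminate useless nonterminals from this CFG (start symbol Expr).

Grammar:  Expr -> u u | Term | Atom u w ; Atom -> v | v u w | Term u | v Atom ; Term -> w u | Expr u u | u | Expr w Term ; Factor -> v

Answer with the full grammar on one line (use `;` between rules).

Expr -> u u | Term | Atom u w; Atom -> v | v u w | Term u | v Atom; Term -> w u | Expr u u | u | Expr w Term

Generating nonterminals: {Atom, Expr, Factor, Term}.
Reachable from Expr after that: {Atom, Expr, Term}.
Removed useless symbols: {Factor} and every production mentioning them.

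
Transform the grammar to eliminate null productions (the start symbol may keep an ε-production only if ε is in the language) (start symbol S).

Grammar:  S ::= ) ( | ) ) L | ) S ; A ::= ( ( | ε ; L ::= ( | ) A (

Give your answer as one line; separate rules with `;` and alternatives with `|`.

The nullable symbols are {A}.
ε ∉ L(G), so no ε-production is kept.
Add the nullable-subset variants: L → ) A ( gives ) A ( | ) (.

S ::= ) ( | ) ) L | ) S; A ::= ( (; L ::= ( | ) A ( | ) (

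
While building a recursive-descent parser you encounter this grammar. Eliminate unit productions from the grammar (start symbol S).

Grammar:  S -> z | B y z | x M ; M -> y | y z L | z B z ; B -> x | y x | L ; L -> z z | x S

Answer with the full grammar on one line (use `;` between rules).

Unit pairs: B ⇒* {L}.
Replace each nonterminal's rules with the union of the non-unit rules of every nonterminal it unit-derives.

S -> z | B y z | x M; M -> y | y z L | z B z; B -> z z | x S | x | y x; L -> z z | x S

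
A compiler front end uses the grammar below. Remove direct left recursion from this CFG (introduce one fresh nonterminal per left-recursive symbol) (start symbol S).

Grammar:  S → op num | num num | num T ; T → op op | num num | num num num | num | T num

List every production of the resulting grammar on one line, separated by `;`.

S → op num | num num | num T; T → op op T' | num num T' | num num num T' | num T'; T' → num T' | eps

Left recursion appears on T.
For T: α = {num}, β = {op op, num num, num num num, num}. Rewrite as T → β T' and T' → α T' | ε.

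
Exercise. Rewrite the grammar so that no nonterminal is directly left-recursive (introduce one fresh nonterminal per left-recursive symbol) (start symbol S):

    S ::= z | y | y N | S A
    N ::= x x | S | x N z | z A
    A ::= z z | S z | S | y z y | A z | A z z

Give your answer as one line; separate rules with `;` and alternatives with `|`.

Left recursion appears on S, A.
For S: α = {A}, β = {z, y, y N}. Rewrite as S → β S' and S' → α S' | ε.
For A: α = {z, z z}, β = {z z, S z, S, y z y}. Rewrite as A → β A' and A' → α A' | ε.

S ::= z S' | y S' | y N S'; N ::= x x | S | x N z | z A; A ::= z z A' | S z A' | S A' | y z y A'; S' ::= A S' | ε; A' ::= z A' | z z A' | ε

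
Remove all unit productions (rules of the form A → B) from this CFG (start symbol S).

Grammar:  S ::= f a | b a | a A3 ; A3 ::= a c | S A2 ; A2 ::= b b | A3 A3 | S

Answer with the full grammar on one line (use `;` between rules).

Unit pairs: A2 ⇒* {S}.
For each unit pair (A, B), copy every non-unit production of B to A, then drop all unit productions.

S ::= f a | b a | a A3; A3 ::= a c | S A2; A2 ::= b b | A3 A3 | f a | b a | a A3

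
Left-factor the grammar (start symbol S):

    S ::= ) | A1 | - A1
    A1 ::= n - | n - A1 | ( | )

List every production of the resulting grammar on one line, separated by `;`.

A1 has alternatives sharing prefix 'n -': factor to A1 → n - A1' with A1' → ε | A1.

S ::= ) | A1 | - A1; A1 ::= ( | ) | n - A1'; A1' ::= ε | A1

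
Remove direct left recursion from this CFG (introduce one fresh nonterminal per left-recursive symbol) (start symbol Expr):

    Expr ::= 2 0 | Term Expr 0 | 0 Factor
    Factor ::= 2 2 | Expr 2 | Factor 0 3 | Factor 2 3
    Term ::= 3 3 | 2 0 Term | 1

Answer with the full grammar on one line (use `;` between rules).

Factor is directly left-recursive.
For Factor: α = {0 3, 2 3}, β = {2 2, Expr 2}. Rewrite as Factor → β Factor1 and Factor1 → α Factor1 | ε.

Expr ::= 2 0 | Term Expr 0 | 0 Factor; Factor ::= 2 2 Factor1 | Expr 2 Factor1; Term ::= 3 3 | 2 0 Term | 1; Factor1 ::= 0 3 Factor1 | 2 3 Factor1 | epsilon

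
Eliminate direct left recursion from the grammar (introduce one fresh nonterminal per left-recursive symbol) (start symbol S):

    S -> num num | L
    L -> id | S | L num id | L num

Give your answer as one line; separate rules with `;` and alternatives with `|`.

L is directly left-recursive.
For L: α = {num id, num}, β = {id, S}. Rewrite as L → β L' and L' → α L' | ε.

S -> num num | L; L -> id L' | S L'; L' -> num id L' | num L' | eps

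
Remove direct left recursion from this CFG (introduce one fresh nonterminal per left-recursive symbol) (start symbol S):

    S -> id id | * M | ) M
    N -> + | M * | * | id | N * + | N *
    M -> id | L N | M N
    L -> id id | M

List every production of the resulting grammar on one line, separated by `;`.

Left recursion appears on N, M.
For N: α = {* +, *}, β = {+, M *, *, id}. Rewrite as N → β N' and N' → α N' | ε.
For M: α = {N}, β = {id, L N}. Rewrite as M → β M' and M' → α M' | ε.

S -> id id | * M | ) M; N -> + N' | M * N' | * N' | id N'; M -> id M' | L N M'; L -> id id | M; N' -> * + N' | * N' | ε; M' -> N M' | ε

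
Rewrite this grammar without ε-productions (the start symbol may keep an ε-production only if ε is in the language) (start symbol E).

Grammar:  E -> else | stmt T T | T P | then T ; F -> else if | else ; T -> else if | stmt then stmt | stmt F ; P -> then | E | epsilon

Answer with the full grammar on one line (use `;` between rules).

E -> else | stmt T T | T P | T | then T; F -> else if | else; T -> else if | stmt then stmt | stmt F; P -> then | E

Nullable set = {P}.
ε ∉ L(G), so no ε-production is kept.
For each production, add variants omitting each subset of nullable occurrences: E → T P gives T P | T.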